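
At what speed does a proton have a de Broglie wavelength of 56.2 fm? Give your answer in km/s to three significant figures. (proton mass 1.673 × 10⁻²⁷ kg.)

p = h/λ = 6.626 × 10⁻³⁴ / 5.620 × 10⁻¹⁴ = 1.179 × 10⁻²⁰ kg·m/s.
v = p/m = 1.179 × 10⁻²⁰ / 1.673 × 10⁻²⁷ = 7.05 × 10⁶ m/s = 7050 km/s.

v = 7050 km/s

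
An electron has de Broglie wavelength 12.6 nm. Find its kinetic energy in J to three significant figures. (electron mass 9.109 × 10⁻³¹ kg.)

KE = 1.52 × 10⁻²¹ J

p = h/λ = 6.626 × 10⁻³⁴ / 1.260 × 10⁻⁸ = 5.259 × 10⁻²⁶ kg·m/s.
KE = p²/(2m) = (5.259 × 10⁻²⁶)² / (2 × 9.109 × 10⁻³¹) = 1.518 × 10⁻²¹ J = 1.52 × 10⁻²¹ J.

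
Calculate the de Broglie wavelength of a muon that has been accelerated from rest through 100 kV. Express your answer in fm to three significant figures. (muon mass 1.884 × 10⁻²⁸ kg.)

KE = eV = 1.602 × 10⁻¹⁹ × 1.000 × 10⁵ = 1.602 × 10⁻¹⁴ J.
p = √(2mKE) = √(2 × 1.884 × 10⁻²⁸ × 1.602 × 10⁻¹⁴) = 2.457 × 10⁻²¹ kg·m/s.
λ = h/p = 6.626 × 10⁻³⁴ / 2.457 × 10⁻²¹ = 2.70 × 10⁻¹³ m = 270 fm.

λ = 270 fm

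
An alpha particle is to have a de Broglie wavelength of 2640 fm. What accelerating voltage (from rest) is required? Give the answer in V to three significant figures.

V = 14.8 V

p = h/λ = 6.626 × 10⁻³⁴ / 2.640 × 10⁻¹² = 2.510 × 10⁻²² kg·m/s.
KE = p²/(2m) = 4.740 × 10⁻¹⁸ J.
V = KE/2e = 4.740 × 10⁻¹⁸ / (2 × 1.602 × 10⁻¹⁹) = 14.8 V.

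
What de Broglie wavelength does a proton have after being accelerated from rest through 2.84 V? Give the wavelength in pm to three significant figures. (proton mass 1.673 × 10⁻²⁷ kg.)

λ = 17.0 pm

KE = eV = 1.602 × 10⁻¹⁹ × 2.840 = 4.550 × 10⁻¹⁹ J.
p = √(2mKE) = √(2 × 1.673 × 10⁻²⁷ × 4.550 × 10⁻¹⁹) = 3.902 × 10⁻²³ kg·m/s.
λ = h/p = 6.626 × 10⁻³⁴ / 3.902 × 10⁻²³ = 1.70 × 10⁻¹¹ m = 17.0 pm.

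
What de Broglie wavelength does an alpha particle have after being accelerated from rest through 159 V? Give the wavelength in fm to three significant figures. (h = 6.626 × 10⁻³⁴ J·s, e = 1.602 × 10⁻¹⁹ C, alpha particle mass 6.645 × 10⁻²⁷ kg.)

λ = 805 fm

KE = 2eV = 2 × 1.602 × 10⁻¹⁹ × 159.0 = 5.094 × 10⁻¹⁷ J.
p = √(2mKE) = √(2 × 6.645 × 10⁻²⁷ × 5.094 × 10⁻¹⁷) = 8.228 × 10⁻²² kg·m/s.
λ = h/p = 6.626 × 10⁻³⁴ / 8.228 × 10⁻²² = 8.05 × 10⁻¹³ m = 805 fm.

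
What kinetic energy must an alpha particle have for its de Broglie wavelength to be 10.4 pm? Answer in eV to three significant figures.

p = h/λ = 6.626 × 10⁻³⁴ / 1.040 × 10⁻¹¹ = 6.371 × 10⁻²³ kg·m/s.
KE = p²/(2m) = (6.371 × 10⁻²³)² / (2 × 6.645 × 10⁻²⁷) = 3.054 × 10⁻¹⁹ J = 1.91 eV.

KE = 1.91 eV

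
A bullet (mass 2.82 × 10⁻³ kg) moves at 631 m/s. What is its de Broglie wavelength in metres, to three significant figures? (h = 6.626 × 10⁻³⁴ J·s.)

λ = 3.72 × 10⁻³⁴ m

p = mv = 2.82 × 10⁻³ × 631 = 1.779 kg·m/s.
λ = h/p = 6.626 × 10⁻³⁴ / 1.779 = 3.72 × 10⁻³⁴ m.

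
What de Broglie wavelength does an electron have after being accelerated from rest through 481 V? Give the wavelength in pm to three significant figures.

λ = 55.9 pm

KE = eV = 1.602 × 10⁻¹⁹ × 481.0 = 7.706 × 10⁻¹⁷ J.
p = √(2mKE) = √(2 × 9.109 × 10⁻³¹ × 7.706 × 10⁻¹⁷) = 1.185 × 10⁻²³ kg·m/s.
λ = h/p = 6.626 × 10⁻³⁴ / 1.185 × 10⁻²³ = 5.59 × 10⁻¹¹ m = 55.9 pm.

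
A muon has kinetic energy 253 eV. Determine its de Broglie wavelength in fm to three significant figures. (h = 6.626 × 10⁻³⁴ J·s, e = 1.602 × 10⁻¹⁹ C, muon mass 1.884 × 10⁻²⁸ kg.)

λ = 5360 fm

KE = 253 eV = 4.053 × 10⁻¹⁷ J.
p = √(2mKE) = √(2 × 1.884 × 10⁻²⁸ × 4.053 × 10⁻¹⁷) = 1.236 × 10⁻²² kg·m/s.
λ = h/p = 6.626 × 10⁻³⁴ / 1.236 × 10⁻²² = 5.36 × 10⁻¹² m = 5360 fm.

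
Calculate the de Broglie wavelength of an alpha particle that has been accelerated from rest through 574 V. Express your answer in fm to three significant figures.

λ = 424 fm

KE = 2eV = 2 × 1.602 × 10⁻¹⁹ × 574.0 = 1.839 × 10⁻¹⁶ J.
p = √(2mKE) = √(2 × 6.645 × 10⁻²⁷ × 1.839 × 10⁻¹⁶) = 1.563 × 10⁻²¹ kg·m/s.
λ = h/p = 6.626 × 10⁻³⁴ / 1.563 × 10⁻²¹ = 4.24 × 10⁻¹³ m = 424 fm.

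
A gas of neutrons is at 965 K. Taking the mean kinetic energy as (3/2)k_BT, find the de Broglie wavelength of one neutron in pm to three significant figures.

λ = 81.0 pm

KE = (3/2)k_BT = 1.5 × 1.381 × 10⁻²³ × 965 = 1.999 × 10⁻²⁰ J.
p = √(2mKE) = √(2 × 1.675 × 10⁻²⁷ × 1.999 × 10⁻²⁰) = 8.183 × 10⁻²⁴ kg·m/s.
λ = h/p = 8.10 × 10⁻¹¹ m = 81.0 pm.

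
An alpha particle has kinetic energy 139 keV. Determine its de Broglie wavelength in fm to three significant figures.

λ = 38.5 fm

KE = 139 keV = 2.227 × 10⁻¹⁴ J.
p = √(2mKE) = √(2 × 6.645 × 10⁻²⁷ × 2.227 × 10⁻¹⁴) = 1.720 × 10⁻²⁰ kg·m/s.
λ = h/p = 6.626 × 10⁻³⁴ / 1.720 × 10⁻²⁰ = 3.85 × 10⁻¹⁴ m = 38.5 fm.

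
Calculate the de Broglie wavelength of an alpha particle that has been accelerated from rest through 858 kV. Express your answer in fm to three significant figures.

KE = 2eV = 2 × 1.602 × 10⁻¹⁹ × 8.580 × 10⁵ = 2.749 × 10⁻¹³ J.
p = √(2mKE) = √(2 × 6.645 × 10⁻²⁷ × 2.749 × 10⁻¹³) = 6.044 × 10⁻²⁰ kg·m/s.
λ = h/p = 6.626 × 10⁻³⁴ / 6.044 × 10⁻²⁰ = 1.10 × 10⁻¹⁴ m = 11.0 fm.

λ = 11.0 fm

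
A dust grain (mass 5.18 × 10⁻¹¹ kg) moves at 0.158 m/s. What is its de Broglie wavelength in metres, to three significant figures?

λ = 8.10 × 10⁻²³ m

p = mv = 5.18 × 10⁻¹¹ × 0.158 = 8.184 × 10⁻¹² kg·m/s.
λ = h/p = 6.626 × 10⁻³⁴ / 8.184 × 10⁻¹² = 8.10 × 10⁻²³ m.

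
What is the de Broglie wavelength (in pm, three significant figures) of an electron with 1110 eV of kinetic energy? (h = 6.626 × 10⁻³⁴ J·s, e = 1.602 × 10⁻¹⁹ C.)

KE = 1110 eV = 1.778 × 10⁻¹⁶ J.
p = √(2mKE) = √(2 × 9.109 × 10⁻³¹ × 1.778 × 10⁻¹⁶) = 1.800 × 10⁻²³ kg·m/s.
λ = h/p = 6.626 × 10⁻³⁴ / 1.800 × 10⁻²³ = 3.68 × 10⁻¹¹ m = 36.8 pm.

λ = 36.8 pm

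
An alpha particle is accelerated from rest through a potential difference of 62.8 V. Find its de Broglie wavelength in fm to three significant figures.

λ = 1280 fm

KE = 2eV = 2 × 1.602 × 10⁻¹⁹ × 62.80 = 2.012 × 10⁻¹⁷ J.
p = √(2mKE) = √(2 × 6.645 × 10⁻²⁷ × 2.012 × 10⁻¹⁷) = 5.171 × 10⁻²² kg·m/s.
λ = h/p = 6.626 × 10⁻³⁴ / 5.171 × 10⁻²² = 1.28 × 10⁻¹² m = 1280 fm.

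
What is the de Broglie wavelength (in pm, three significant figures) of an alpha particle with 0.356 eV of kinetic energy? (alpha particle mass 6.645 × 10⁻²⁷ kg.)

λ = 24.1 pm

KE = 0.356 eV = 5.703 × 10⁻²⁰ J.
p = √(2mKE) = √(2 × 6.645 × 10⁻²⁷ × 5.703 × 10⁻²⁰) = 2.753 × 10⁻²³ kg·m/s.
λ = h/p = 6.626 × 10⁻³⁴ / 2.753 × 10⁻²³ = 2.41 × 10⁻¹¹ m = 24.1 pm.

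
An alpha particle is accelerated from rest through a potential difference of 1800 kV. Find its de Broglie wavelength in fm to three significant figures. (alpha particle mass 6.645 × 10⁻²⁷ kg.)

KE = 2eV = 2 × 1.602 × 10⁻¹⁹ × 1.800 × 10⁶ = 5.767 × 10⁻¹³ J.
p = √(2mKE) = √(2 × 6.645 × 10⁻²⁷ × 5.767 × 10⁻¹³) = 8.755 × 10⁻²⁰ kg·m/s.
λ = h/p = 6.626 × 10⁻³⁴ / 8.755 × 10⁻²⁰ = 7.57 × 10⁻¹⁵ m = 7.57 fm.

λ = 7.57 fm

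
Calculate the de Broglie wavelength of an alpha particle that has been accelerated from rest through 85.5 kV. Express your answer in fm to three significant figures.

KE = 2eV = 2 × 1.602 × 10⁻¹⁹ × 8.550 × 10⁴ = 2.739 × 10⁻¹⁴ J.
p = √(2mKE) = √(2 × 6.645 × 10⁻²⁷ × 2.739 × 10⁻¹⁴) = 1.908 × 10⁻²⁰ kg·m/s.
λ = h/p = 6.626 × 10⁻³⁴ / 1.908 × 10⁻²⁰ = 3.47 × 10⁻¹⁴ m = 34.7 fm.

λ = 34.7 fm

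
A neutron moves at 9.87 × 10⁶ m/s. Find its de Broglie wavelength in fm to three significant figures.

p = mv = 1.675 × 10⁻²⁷ × 9.87 × 10⁶ = 1.653 × 10⁻²⁰ kg·m/s.
λ = h/p = 6.626 × 10⁻³⁴ / 1.653 × 10⁻²⁰ = 4.01 × 10⁻¹⁴ m = 40.1 fm.

λ = 40.1 fm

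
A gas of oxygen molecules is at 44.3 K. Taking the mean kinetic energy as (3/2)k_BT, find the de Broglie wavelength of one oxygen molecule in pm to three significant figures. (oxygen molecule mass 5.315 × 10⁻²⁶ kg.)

λ = 67.1 pm

KE = (3/2)k_BT = 1.5 × 1.381 × 10⁻²³ × 44.3 = 9.177 × 10⁻²² J.
p = √(2mKE) = √(2 × 5.315 × 10⁻²⁶ × 9.177 × 10⁻²²) = 9.877 × 10⁻²⁴ kg·m/s.
λ = h/p = 6.71 × 10⁻¹¹ m = 67.1 pm.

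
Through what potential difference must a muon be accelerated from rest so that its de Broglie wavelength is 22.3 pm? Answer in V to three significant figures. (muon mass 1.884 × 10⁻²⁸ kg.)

V = 14.6 V

p = h/λ = 6.626 × 10⁻³⁴ / 2.230 × 10⁻¹¹ = 2.971 × 10⁻²³ kg·m/s.
KE = p²/(2m) = 2.343 × 10⁻¹⁸ J.
V = KE/e = 2.343 × 10⁻¹⁸ / (1.602 × 10⁻¹⁹) = 14.6 V.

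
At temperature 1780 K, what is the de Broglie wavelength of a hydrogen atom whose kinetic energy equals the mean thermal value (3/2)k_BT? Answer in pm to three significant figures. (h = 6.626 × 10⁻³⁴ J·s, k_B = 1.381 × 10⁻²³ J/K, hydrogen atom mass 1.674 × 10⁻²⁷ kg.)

KE = (3/2)k_BT = 1.5 × 1.381 × 10⁻²³ × 1780 = 3.687 × 10⁻²⁰ J.
p = √(2mKE) = √(2 × 1.674 × 10⁻²⁷ × 3.687 × 10⁻²⁰) = 1.111 × 10⁻²³ kg·m/s.
λ = h/p = 5.96 × 10⁻¹¹ m = 59.6 pm.

λ = 59.6 pm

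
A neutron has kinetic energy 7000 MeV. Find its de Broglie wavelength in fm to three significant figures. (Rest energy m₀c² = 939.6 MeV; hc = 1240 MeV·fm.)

Total energy E = KE + m₀c² = 7000 + 939.6 = 7939.6 MeV.
(pc)² = E² − (m₀c²)² = (7939.6)² − (939.6)² = 6.215 × 10⁷ MeV², so pc = 7884 MeV.
λ = hc/(pc) = 1240 MeV·fm / 7884 MeV = 0.157 fm.

λ = 0.157 fm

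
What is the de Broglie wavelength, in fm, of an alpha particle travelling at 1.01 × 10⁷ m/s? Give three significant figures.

λ = 9.87 fm

p = mv = 6.645 × 10⁻²⁷ × 1.01 × 10⁷ = 6.711 × 10⁻²⁰ kg·m/s.
λ = h/p = 6.626 × 10⁻³⁴ / 6.711 × 10⁻²⁰ = 9.87 × 10⁻¹⁵ m = 9.87 fm.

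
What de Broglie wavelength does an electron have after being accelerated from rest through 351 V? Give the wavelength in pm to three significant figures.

λ = 65.5 pm

KE = eV = 1.602 × 10⁻¹⁹ × 351.0 = 5.623 × 10⁻¹⁷ J.
p = √(2mKE) = √(2 × 9.109 × 10⁻³¹ × 5.623 × 10⁻¹⁷) = 1.012 × 10⁻²³ kg·m/s.
λ = h/p = 6.626 × 10⁻³⁴ / 1.012 × 10⁻²³ = 6.55 × 10⁻¹¹ m = 65.5 pm.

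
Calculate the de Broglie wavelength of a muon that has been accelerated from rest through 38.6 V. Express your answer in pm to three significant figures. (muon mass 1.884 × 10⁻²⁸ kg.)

λ = 13.7 pm

KE = eV = 1.602 × 10⁻¹⁹ × 38.60 = 6.184 × 10⁻¹⁸ J.
p = √(2mKE) = √(2 × 1.884 × 10⁻²⁸ × 6.184 × 10⁻¹⁸) = 4.827 × 10⁻²³ kg·m/s.
λ = h/p = 6.626 × 10⁻³⁴ / 4.827 × 10⁻²³ = 1.37 × 10⁻¹¹ m = 13.7 pm.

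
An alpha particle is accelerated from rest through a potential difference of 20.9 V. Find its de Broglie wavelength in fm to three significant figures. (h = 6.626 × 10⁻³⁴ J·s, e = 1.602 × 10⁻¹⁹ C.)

λ = 2220 fm

KE = 2eV = 2 × 1.602 × 10⁻¹⁹ × 20.90 = 6.696 × 10⁻¹⁸ J.
p = √(2mKE) = √(2 × 6.645 × 10⁻²⁷ × 6.696 × 10⁻¹⁸) = 2.983 × 10⁻²² kg·m/s.
λ = h/p = 6.626 × 10⁻³⁴ / 2.983 × 10⁻²² = 2.22 × 10⁻¹² m = 2220 fm.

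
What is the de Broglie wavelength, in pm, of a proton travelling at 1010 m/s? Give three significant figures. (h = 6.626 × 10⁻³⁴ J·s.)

λ = 392 pm

p = mv = 1.673 × 10⁻²⁷ × 1010 = 1.690 × 10⁻²⁴ kg·m/s.
λ = h/p = 6.626 × 10⁻³⁴ / 1.690 × 10⁻²⁴ = 3.92 × 10⁻¹⁰ m = 392 pm.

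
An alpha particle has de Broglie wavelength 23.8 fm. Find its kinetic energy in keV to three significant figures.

KE = 364 keV

p = h/λ = 6.626 × 10⁻³⁴ / 2.380 × 10⁻¹⁴ = 2.784 × 10⁻²⁰ kg·m/s.
KE = p²/(2m) = (2.784 × 10⁻²⁰)² / (2 × 6.645 × 10⁻²⁷) = 5.832 × 10⁻¹⁴ J = 364 keV.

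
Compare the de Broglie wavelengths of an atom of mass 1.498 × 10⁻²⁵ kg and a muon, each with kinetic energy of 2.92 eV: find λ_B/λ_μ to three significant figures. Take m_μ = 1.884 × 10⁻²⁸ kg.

At fixed KE, p = √(2mKE) so λ = h/p ∝ 1/√m.
λ_B/λ_μ = √(m_μ/m_B) = √(1.884 × 10⁻²⁸/1.498 × 10⁻²⁵) = √(1.258 × 10⁻³) = 0.0355.

λ_B/λ_μ = 0.0355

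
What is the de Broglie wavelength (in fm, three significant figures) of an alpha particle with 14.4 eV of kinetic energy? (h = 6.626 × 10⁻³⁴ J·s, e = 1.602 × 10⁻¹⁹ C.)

KE = 14.4 eV = 2.307 × 10⁻¹⁸ J.
p = √(2mKE) = √(2 × 6.645 × 10⁻²⁷ × 2.307 × 10⁻¹⁸) = 1.751 × 10⁻²² kg·m/s.
λ = h/p = 6.626 × 10⁻³⁴ / 1.751 × 10⁻²² = 3.78 × 10⁻¹² m = 3780 fm.

λ = 3780 fm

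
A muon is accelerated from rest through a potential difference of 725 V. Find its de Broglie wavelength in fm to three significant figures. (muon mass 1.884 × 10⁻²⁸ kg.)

λ = 3170 fm

KE = eV = 1.602 × 10⁻¹⁹ × 725.0 = 1.161 × 10⁻¹⁶ J.
p = √(2mKE) = √(2 × 1.884 × 10⁻²⁸ × 1.161 × 10⁻¹⁶) = 2.092 × 10⁻²² kg·m/s.
λ = h/p = 6.626 × 10⁻³⁴ / 2.092 × 10⁻²² = 3.17 × 10⁻¹² m = 3170 fm.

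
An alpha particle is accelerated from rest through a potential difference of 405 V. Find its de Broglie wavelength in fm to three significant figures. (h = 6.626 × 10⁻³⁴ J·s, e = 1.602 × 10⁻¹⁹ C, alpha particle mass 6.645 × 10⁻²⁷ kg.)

λ = 505 fm

KE = 2eV = 2 × 1.602 × 10⁻¹⁹ × 405.0 = 1.298 × 10⁻¹⁶ J.
p = √(2mKE) = √(2 × 6.645 × 10⁻²⁷ × 1.298 × 10⁻¹⁶) = 1.313 × 10⁻²¹ kg·m/s.
λ = h/p = 6.626 × 10⁻³⁴ / 1.313 × 10⁻²¹ = 5.05 × 10⁻¹³ m = 505 fm.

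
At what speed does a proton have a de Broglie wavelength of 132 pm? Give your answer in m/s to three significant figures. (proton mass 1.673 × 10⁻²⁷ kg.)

p = h/λ = 6.626 × 10⁻³⁴ / 1.320 × 10⁻¹⁰ = 5.020 × 10⁻²⁴ kg·m/s.
v = p/m = 5.020 × 10⁻²⁴ / 1.673 × 10⁻²⁷ = 3.00 × 10³ m/s = 3000 m/s.

v = 3000 m/s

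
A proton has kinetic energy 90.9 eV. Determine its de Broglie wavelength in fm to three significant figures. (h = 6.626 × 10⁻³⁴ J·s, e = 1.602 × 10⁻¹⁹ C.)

λ = 3000 fm

KE = 90.9 eV = 1.456 × 10⁻¹⁷ J.
p = √(2mKE) = √(2 × 1.673 × 10⁻²⁷ × 1.456 × 10⁻¹⁷) = 2.207 × 10⁻²² kg·m/s.
λ = h/p = 6.626 × 10⁻³⁴ / 2.207 × 10⁻²² = 3.00 × 10⁻¹² m = 3000 fm.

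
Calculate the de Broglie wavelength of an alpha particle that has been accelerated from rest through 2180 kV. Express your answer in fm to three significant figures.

KE = 2eV = 2 × 1.602 × 10⁻¹⁹ × 2.180 × 10⁶ = 6.985 × 10⁻¹³ J.
p = √(2mKE) = √(2 × 6.645 × 10⁻²⁷ × 6.985 × 10⁻¹³) = 9.635 × 10⁻²⁰ kg·m/s.
λ = h/p = 6.626 × 10⁻³⁴ / 9.635 × 10⁻²⁰ = 6.88 × 10⁻¹⁵ m = 6.88 fm.

λ = 6.88 fm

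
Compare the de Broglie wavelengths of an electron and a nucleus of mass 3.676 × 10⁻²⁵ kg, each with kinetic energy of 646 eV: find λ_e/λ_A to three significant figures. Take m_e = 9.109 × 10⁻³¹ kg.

At fixed KE, p = √(2mKE) so λ = h/p ∝ 1/√m.
λ_e/λ_A = √(m_A/m_e) = √(3.676 × 10⁻²⁵/9.109 × 10⁻³¹) = √(4.036 × 10⁵) = 635.

λ_e/λ_A = 635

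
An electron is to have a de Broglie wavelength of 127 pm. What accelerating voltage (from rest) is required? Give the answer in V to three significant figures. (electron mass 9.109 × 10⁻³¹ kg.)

V = 93.3 V

p = h/λ = 6.626 × 10⁻³⁴ / 1.270 × 10⁻¹⁰ = 5.217 × 10⁻²⁴ kg·m/s.
KE = p²/(2m) = 1.494 × 10⁻¹⁷ J.
V = KE/e = 1.494 × 10⁻¹⁷ / (1.602 × 10⁻¹⁹) = 93.3 V.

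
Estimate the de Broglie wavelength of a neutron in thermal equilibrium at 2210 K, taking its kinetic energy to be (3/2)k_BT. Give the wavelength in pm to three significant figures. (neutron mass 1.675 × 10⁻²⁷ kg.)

KE = (3/2)k_BT = 1.5 × 1.381 × 10⁻²³ × 2210 = 4.578 × 10⁻²⁰ J.
p = √(2mKE) = √(2 × 1.675 × 10⁻²⁷ × 4.578 × 10⁻²⁰) = 1.238 × 10⁻²³ kg·m/s.
λ = h/p = 5.35 × 10⁻¹¹ m = 53.5 pm.

λ = 53.5 pm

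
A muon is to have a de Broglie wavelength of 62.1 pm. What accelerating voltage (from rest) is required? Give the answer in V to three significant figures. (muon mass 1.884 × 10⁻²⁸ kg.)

p = h/λ = 6.626 × 10⁻³⁴ / 6.210 × 10⁻¹¹ = 1.067 × 10⁻²³ kg·m/s.
KE = p²/(2m) = 3.021 × 10⁻¹⁹ J.
V = KE/e = 3.021 × 10⁻¹⁹ / (1.602 × 10⁻¹⁹) = 1.89 V.

V = 1.89 V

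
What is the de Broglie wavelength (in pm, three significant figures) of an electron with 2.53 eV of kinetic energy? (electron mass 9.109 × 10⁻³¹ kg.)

λ = 771 pm

KE = 2.53 eV = 4.053 × 10⁻¹⁹ J.
p = √(2mKE) = √(2 × 9.109 × 10⁻³¹ × 4.053 × 10⁻¹⁹) = 8.593 × 10⁻²⁵ kg·m/s.
λ = h/p = 6.626 × 10⁻³⁴ / 8.593 × 10⁻²⁵ = 7.71 × 10⁻¹⁰ m = 771 pm.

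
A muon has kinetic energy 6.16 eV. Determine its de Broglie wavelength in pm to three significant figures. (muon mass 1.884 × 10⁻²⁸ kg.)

λ = 34.4 pm

KE = 6.16 eV = 9.868 × 10⁻¹⁹ J.
p = √(2mKE) = √(2 × 1.884 × 10⁻²⁸ × 9.868 × 10⁻¹⁹) = 1.928 × 10⁻²³ kg·m/s.
λ = h/p = 6.626 × 10⁻³⁴ / 1.928 × 10⁻²³ = 3.44 × 10⁻¹¹ m = 34.4 pm.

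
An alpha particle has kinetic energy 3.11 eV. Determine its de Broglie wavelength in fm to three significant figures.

KE = 3.11 eV = 4.982 × 10⁻¹⁹ J.
p = √(2mKE) = √(2 × 6.645 × 10⁻²⁷ × 4.982 × 10⁻¹⁹) = 8.137 × 10⁻²³ kg·m/s.
λ = h/p = 6.626 × 10⁻³⁴ / 8.137 × 10⁻²³ = 8.14 × 10⁻¹² m = 8140 fm.

λ = 8140 fm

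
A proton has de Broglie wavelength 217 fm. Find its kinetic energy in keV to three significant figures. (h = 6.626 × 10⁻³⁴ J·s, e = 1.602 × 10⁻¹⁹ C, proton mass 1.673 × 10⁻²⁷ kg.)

p = h/λ = 6.626 × 10⁻³⁴ / 2.170 × 10⁻¹³ = 3.053 × 10⁻²¹ kg·m/s.
KE = p²/(2m) = (3.053 × 10⁻²¹)² / (2 × 1.673 × 10⁻²⁷) = 2.786 × 10⁻¹⁵ J = 17.4 keV.

KE = 17.4 keV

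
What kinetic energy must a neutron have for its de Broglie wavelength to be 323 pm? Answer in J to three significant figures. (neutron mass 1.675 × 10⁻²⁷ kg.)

p = h/λ = 6.626 × 10⁻³⁴ / 3.230 × 10⁻¹⁰ = 2.051 × 10⁻²⁴ kg·m/s.
KE = p²/(2m) = (2.051 × 10⁻²⁴)² / (2 × 1.675 × 10⁻²⁷) = 1.256 × 10⁻²¹ J = 1.26 × 10⁻²¹ J.

KE = 1.26 × 10⁻²¹ J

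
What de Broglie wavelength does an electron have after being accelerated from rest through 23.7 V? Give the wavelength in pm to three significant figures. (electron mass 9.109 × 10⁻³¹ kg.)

KE = eV = 1.602 × 10⁻¹⁹ × 23.70 = 3.797 × 10⁻¹⁸ J.
p = √(2mKE) = √(2 × 9.109 × 10⁻³¹ × 3.797 × 10⁻¹⁸) = 2.630 × 10⁻²⁴ kg·m/s.
λ = h/p = 6.626 × 10⁻³⁴ / 2.630 × 10⁻²⁴ = 2.52 × 10⁻¹⁰ m = 252 pm.

λ = 252 pm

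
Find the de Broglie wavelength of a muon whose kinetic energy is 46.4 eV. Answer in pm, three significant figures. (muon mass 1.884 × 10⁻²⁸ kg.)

KE = 46.4 eV = 7.433 × 10⁻¹⁸ J.
p = √(2mKE) = √(2 × 1.884 × 10⁻²⁸ × 7.433 × 10⁻¹⁸) = 5.292 × 10⁻²³ kg·m/s.
λ = h/p = 6.626 × 10⁻³⁴ / 5.292 × 10⁻²³ = 1.25 × 10⁻¹¹ m = 12.5 pm.

λ = 12.5 pm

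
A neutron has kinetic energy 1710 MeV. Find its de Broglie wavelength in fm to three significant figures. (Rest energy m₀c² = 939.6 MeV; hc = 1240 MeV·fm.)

λ = 0.501 fm

Total energy E = KE + m₀c² = 1710 + 939.6 = 2649.6 MeV.
(pc)² = E² − (m₀c²)² = (2649.6)² − (939.6)² = 6.138 × 10⁶ MeV², so pc = 2477 MeV.
λ = hc/(pc) = 1240 MeV·fm / 2477 MeV = 0.501 fm.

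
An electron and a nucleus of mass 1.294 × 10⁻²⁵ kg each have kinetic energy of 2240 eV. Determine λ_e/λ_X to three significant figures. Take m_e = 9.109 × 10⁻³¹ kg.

At fixed KE, p = √(2mKE) so λ = h/p ∝ 1/√m.
λ_e/λ_X = √(m_X/m_e) = √(1.294 × 10⁻²⁵/9.109 × 10⁻³¹) = √(1.421 × 10⁵) = 377.

λ_e/λ_X = 377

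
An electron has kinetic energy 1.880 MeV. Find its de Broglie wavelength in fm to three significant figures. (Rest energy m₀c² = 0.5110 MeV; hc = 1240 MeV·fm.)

Total energy E = KE + m₀c² = 1.880 + 0.5110 = 2.3910 MeV.
(pc)² = E² − (m₀c²)² = (2.3910)² − (0.5110)² = 5.456 MeV², so pc = 2.336 MeV.
λ = hc/(pc) = 1240 MeV·fm / 2.336 MeV = 531 fm.

λ = 531 fm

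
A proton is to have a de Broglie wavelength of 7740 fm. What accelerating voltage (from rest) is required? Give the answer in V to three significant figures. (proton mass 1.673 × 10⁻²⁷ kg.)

p = h/λ = 6.626 × 10⁻³⁴ / 7.740 × 10⁻¹² = 8.561 × 10⁻²³ kg·m/s.
KE = p²/(2m) = 2.190 × 10⁻¹⁸ J.
V = KE/e = 2.190 × 10⁻¹⁸ / (1.602 × 10⁻¹⁹) = 13.7 V.

V = 13.7 V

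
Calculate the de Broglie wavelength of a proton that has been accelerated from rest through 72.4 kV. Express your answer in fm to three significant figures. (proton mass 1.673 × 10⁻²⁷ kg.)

KE = eV = 1.602 × 10⁻¹⁹ × 7.240 × 10⁴ = 1.160 × 10⁻¹⁴ J.
p = √(2mKE) = √(2 × 1.673 × 10⁻²⁷ × 1.160 × 10⁻¹⁴) = 6.230 × 10⁻²¹ kg·m/s.
λ = h/p = 6.626 × 10⁻³⁴ / 6.230 × 10⁻²¹ = 1.06 × 10⁻¹³ m = 106 fm.

λ = 106 fm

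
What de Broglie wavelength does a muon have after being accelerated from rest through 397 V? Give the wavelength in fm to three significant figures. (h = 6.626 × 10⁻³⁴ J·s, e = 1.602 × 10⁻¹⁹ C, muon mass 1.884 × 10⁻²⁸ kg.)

KE = eV = 1.602 × 10⁻¹⁹ × 397.0 = 6.360 × 10⁻¹⁷ J.
p = √(2mKE) = √(2 × 1.884 × 10⁻²⁸ × 6.360 × 10⁻¹⁷) = 1.548 × 10⁻²² kg·m/s.
λ = h/p = 6.626 × 10⁻³⁴ / 1.548 × 10⁻²² = 4.28 × 10⁻¹² m = 4280 fm.

λ = 4280 fm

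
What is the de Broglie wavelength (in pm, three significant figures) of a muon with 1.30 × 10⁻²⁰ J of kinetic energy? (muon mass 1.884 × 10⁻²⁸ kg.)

p = √(2mKE) = √(2 × 1.884 × 10⁻²⁸ × 1.300 × 10⁻²⁰) = 2.213 × 10⁻²⁴ kg·m/s.
λ = h/p = 6.626 × 10⁻³⁴ / 2.213 × 10⁻²⁴ = 2.99 × 10⁻¹⁰ m = 299 pm.

λ = 299 pm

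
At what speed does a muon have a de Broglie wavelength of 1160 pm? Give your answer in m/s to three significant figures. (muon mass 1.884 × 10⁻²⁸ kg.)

p = h/λ = 6.626 × 10⁻³⁴ / 1.160 × 10⁻⁹ = 5.712 × 10⁻²⁵ kg·m/s.
v = p/m = 5.712 × 10⁻²⁵ / 1.884 × 10⁻²⁸ = 3.03 × 10³ m/s = 3030 m/s.

v = 3030 m/s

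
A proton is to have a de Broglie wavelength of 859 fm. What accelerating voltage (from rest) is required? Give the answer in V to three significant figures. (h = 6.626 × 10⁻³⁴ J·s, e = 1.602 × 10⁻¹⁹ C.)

V = 1110 V

p = h/λ = 6.626 × 10⁻³⁴ / 8.590 × 10⁻¹³ = 7.714 × 10⁻²² kg·m/s.
KE = p²/(2m) = 1.778 × 10⁻¹⁶ J.
V = KE/e = 1.778 × 10⁻¹⁶ / (1.602 × 10⁻¹⁹) = 1110 V.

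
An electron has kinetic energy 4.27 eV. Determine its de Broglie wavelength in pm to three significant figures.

KE = 4.27 eV = 6.841 × 10⁻¹⁹ J.
p = √(2mKE) = √(2 × 9.109 × 10⁻³¹ × 6.841 × 10⁻¹⁹) = 1.116 × 10⁻²⁴ kg·m/s.
λ = h/p = 6.626 × 10⁻³⁴ / 1.116 × 10⁻²⁴ = 5.94 × 10⁻¹⁰ m = 594 pm.

λ = 594 pm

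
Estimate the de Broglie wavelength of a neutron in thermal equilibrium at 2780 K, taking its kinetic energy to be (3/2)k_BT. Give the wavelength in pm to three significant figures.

λ = 47.7 pm

KE = (3/2)k_BT = 1.5 × 1.381 × 10⁻²³ × 2780 = 5.759 × 10⁻²⁰ J.
p = √(2mKE) = √(2 × 1.675 × 10⁻²⁷ × 5.759 × 10⁻²⁰) = 1.389 × 10⁻²³ kg·m/s.
λ = h/p = 4.77 × 10⁻¹¹ m = 47.7 pm.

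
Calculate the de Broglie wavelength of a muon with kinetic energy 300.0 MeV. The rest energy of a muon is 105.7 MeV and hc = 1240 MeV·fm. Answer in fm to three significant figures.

λ = 3.17 fm

Total energy E = KE + m₀c² = 300.0 + 105.7 = 405.7 MeV.
(pc)² = E² − (m₀c²)² = (405.7)² − (105.7)² = 1.534 × 10⁵ MeV², so pc = 391.7 MeV.
λ = hc/(pc) = 1240 MeV·fm / 391.7 MeV = 3.17 fm.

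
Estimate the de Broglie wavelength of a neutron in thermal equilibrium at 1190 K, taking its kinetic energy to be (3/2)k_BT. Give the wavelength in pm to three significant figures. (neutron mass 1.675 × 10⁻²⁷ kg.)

KE = (3/2)k_BT = 1.5 × 1.381 × 10⁻²³ × 1190 = 2.465 × 10⁻²⁰ J.
p = √(2mKE) = √(2 × 1.675 × 10⁻²⁷ × 2.465 × 10⁻²⁰) = 9.087 × 10⁻²⁴ kg·m/s.
λ = h/p = 7.29 × 10⁻¹¹ m = 72.9 pm.

λ = 72.9 pm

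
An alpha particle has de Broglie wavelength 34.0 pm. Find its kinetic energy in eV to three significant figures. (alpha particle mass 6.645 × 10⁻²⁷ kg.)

p = h/λ = 6.626 × 10⁻³⁴ / 3.400 × 10⁻¹¹ = 1.949 × 10⁻²³ kg·m/s.
KE = p²/(2m) = (1.949 × 10⁻²³)² / (2 × 6.645 × 10⁻²⁷) = 2.858 × 10⁻²⁰ J = 0.178 eV.

KE = 0.178 eV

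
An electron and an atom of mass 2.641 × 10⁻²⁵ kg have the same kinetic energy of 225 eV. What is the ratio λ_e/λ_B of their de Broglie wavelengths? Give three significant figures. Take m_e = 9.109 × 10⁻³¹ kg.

λ_e/λ_B = 538

At fixed KE, p = √(2mKE) so λ = h/p ∝ 1/√m.
λ_e/λ_B = √(m_B/m_e) = √(2.641 × 10⁻²⁵/9.109 × 10⁻³¹) = √(2.899 × 10⁵) = 538.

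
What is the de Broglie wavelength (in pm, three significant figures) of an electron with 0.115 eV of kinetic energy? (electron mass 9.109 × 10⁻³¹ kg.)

KE = 0.115 eV = 1.842 × 10⁻²⁰ J.
p = √(2mKE) = √(2 × 9.109 × 10⁻³¹ × 1.842 × 10⁻²⁰) = 1.832 × 10⁻²⁵ kg·m/s.
λ = h/p = 6.626 × 10⁻³⁴ / 1.832 × 10⁻²⁵ = 3.62 × 10⁻⁹ m = 3620 pm.

λ = 3620 pm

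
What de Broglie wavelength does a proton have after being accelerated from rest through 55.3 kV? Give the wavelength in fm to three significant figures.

KE = eV = 1.602 × 10⁻¹⁹ × 5.530 × 10⁴ = 8.859 × 10⁻¹⁵ J.
p = √(2mKE) = √(2 × 1.673 × 10⁻²⁷ × 8.859 × 10⁻¹⁵) = 5.444 × 10⁻²¹ kg·m/s.
λ = h/p = 6.626 × 10⁻³⁴ / 5.444 × 10⁻²¹ = 1.22 × 10⁻¹³ m = 122 fm.

λ = 122 fm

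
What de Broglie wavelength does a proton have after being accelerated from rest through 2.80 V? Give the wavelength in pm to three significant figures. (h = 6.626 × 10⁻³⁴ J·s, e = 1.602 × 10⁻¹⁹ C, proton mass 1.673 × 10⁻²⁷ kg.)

λ = 17.1 pm

KE = eV = 1.602 × 10⁻¹⁹ × 2.800 = 4.486 × 10⁻¹⁹ J.
p = √(2mKE) = √(2 × 1.673 × 10⁻²⁷ × 4.486 × 10⁻¹⁹) = 3.874 × 10⁻²³ kg·m/s.
λ = h/p = 6.626 × 10⁻³⁴ / 3.874 × 10⁻²³ = 1.71 × 10⁻¹¹ m = 17.1 pm.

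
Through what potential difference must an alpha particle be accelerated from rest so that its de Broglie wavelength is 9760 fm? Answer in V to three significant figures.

V = 1.08 V

p = h/λ = 6.626 × 10⁻³⁴ / 9.760 × 10⁻¹² = 6.789 × 10⁻²³ kg·m/s.
KE = p²/(2m) = 3.468 × 10⁻¹⁹ J.
V = KE/2e = 3.468 × 10⁻¹⁹ / (2 × 1.602 × 10⁻¹⁹) = 1.08 V.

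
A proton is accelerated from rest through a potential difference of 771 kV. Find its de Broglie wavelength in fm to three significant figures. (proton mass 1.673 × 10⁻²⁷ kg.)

λ = 32.6 fm

KE = eV = 1.602 × 10⁻¹⁹ × 7.710 × 10⁵ = 1.235 × 10⁻¹³ J.
p = √(2mKE) = √(2 × 1.673 × 10⁻²⁷ × 1.235 × 10⁻¹³) = 2.033 × 10⁻²⁰ kg·m/s.
λ = h/p = 6.626 × 10⁻³⁴ / 2.033 × 10⁻²⁰ = 3.26 × 10⁻¹⁴ m = 32.6 fm.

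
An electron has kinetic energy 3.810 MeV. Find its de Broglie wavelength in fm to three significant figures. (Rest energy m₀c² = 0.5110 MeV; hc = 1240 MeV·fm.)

λ = 289 fm

Total energy E = KE + m₀c² = 3.810 + 0.5110 = 4.3210 MeV.
(pc)² = E² − (m₀c²)² = (4.3210)² − (0.5110)² = 18.41 MeV², so pc = 4.291 MeV.
λ = hc/(pc) = 1240 MeV·fm / 4.291 MeV = 289 fm.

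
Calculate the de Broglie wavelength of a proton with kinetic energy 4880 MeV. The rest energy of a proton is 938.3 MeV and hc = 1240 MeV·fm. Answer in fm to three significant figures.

λ = 0.216 fm

Total energy E = KE + m₀c² = 4880 + 938.3 = 5818.3 MeV.
(pc)² = E² − (m₀c²)² = (5818.3)² − (938.3)² = 3.297 × 10⁷ MeV², so pc = 5742 MeV.
λ = hc/(pc) = 1240 MeV·fm / 5742 MeV = 0.216 fm.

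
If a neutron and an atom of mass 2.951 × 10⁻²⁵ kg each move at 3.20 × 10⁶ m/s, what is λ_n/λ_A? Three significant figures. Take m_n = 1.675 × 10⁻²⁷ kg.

λ_n/λ_A = 176

At fixed v, p = mv so λ = h/(mv) ∝ 1/m.
λ_n/λ_A = m_A/m_n = 2.951 × 10⁻²⁵/1.675 × 10⁻²⁷ = 176.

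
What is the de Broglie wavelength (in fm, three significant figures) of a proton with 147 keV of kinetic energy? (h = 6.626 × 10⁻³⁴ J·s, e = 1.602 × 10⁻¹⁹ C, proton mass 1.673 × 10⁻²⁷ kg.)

λ = 74.6 fm

KE = 147 keV = 2.355 × 10⁻¹⁴ J.
p = √(2mKE) = √(2 × 1.673 × 10⁻²⁷ × 2.355 × 10⁻¹⁴) = 8.877 × 10⁻²¹ kg·m/s.
λ = h/p = 6.626 × 10⁻³⁴ / 8.877 × 10⁻²¹ = 7.46 × 10⁻¹⁴ m = 74.6 fm.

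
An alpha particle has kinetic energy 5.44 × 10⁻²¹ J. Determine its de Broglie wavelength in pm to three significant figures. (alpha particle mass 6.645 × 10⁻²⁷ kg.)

λ = 77.9 pm

p = √(2mKE) = √(2 × 6.645 × 10⁻²⁷ × 5.440 × 10⁻²¹) = 8.503 × 10⁻²⁴ kg·m/s.
λ = h/p = 6.626 × 10⁻³⁴ / 8.503 × 10⁻²⁴ = 7.79 × 10⁻¹¹ m = 77.9 pm.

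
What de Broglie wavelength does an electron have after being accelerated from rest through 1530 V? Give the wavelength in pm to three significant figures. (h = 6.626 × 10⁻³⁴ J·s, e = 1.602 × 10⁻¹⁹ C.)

KE = eV = 1.602 × 10⁻¹⁹ × 1530 = 2.451 × 10⁻¹⁶ J.
p = √(2mKE) = √(2 × 9.109 × 10⁻³¹ × 2.451 × 10⁻¹⁶) = 2.113 × 10⁻²³ kg·m/s.
λ = h/p = 6.626 × 10⁻³⁴ / 2.113 × 10⁻²³ = 3.14 × 10⁻¹¹ m = 31.4 pm.

λ = 31.4 pm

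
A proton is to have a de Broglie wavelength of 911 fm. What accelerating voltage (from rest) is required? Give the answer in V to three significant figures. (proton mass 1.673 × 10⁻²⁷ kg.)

p = h/λ = 6.626 × 10⁻³⁴ / 9.110 × 10⁻¹³ = 7.273 × 10⁻²² kg·m/s.
KE = p²/(2m) = 1.581 × 10⁻¹⁶ J.
V = KE/e = 1.581 × 10⁻¹⁶ / (1.602 × 10⁻¹⁹) = 987 V.

V = 987 V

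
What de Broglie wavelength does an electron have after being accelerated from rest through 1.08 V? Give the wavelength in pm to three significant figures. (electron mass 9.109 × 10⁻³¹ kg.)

λ = 1180 pm

KE = eV = 1.602 × 10⁻¹⁹ × 1.080 = 1.730 × 10⁻¹⁹ J.
p = √(2mKE) = √(2 × 9.109 × 10⁻³¹ × 1.730 × 10⁻¹⁹) = 5.614 × 10⁻²⁵ kg·m/s.
λ = h/p = 6.626 × 10⁻³⁴ / 5.614 × 10⁻²⁵ = 1.18 × 10⁻⁹ m = 1180 pm.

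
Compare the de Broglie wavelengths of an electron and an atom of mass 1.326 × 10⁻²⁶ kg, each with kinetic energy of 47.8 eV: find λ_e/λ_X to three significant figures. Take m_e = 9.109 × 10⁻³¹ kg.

At fixed KE, p = √(2mKE) so λ = h/p ∝ 1/√m.
λ_e/λ_X = √(m_X/m_e) = √(1.326 × 10⁻²⁶/9.109 × 10⁻³¹) = √(1.456 × 10⁴) = 121.

λ_e/λ_X = 121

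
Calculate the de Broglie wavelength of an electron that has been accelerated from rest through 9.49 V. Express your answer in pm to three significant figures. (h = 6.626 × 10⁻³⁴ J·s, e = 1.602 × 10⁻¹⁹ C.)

KE = eV = 1.602 × 10⁻¹⁹ × 9.490 = 1.520 × 10⁻¹⁸ J.
p = √(2mKE) = √(2 × 9.109 × 10⁻³¹ × 1.520 × 10⁻¹⁸) = 1.664 × 10⁻²⁴ kg·m/s.
λ = h/p = 6.626 × 10⁻³⁴ / 1.664 × 10⁻²⁴ = 3.98 × 10⁻¹⁰ m = 398 pm.

λ = 398 pm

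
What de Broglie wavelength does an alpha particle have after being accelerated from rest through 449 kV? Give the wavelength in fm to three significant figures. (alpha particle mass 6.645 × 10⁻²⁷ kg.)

KE = 2eV = 2 × 1.602 × 10⁻¹⁹ × 4.490 × 10⁵ = 1.439 × 10⁻¹³ J.
p = √(2mKE) = √(2 × 6.645 × 10⁻²⁷ × 1.439 × 10⁻¹³) = 4.373 × 10⁻²⁰ kg·m/s.
λ = h/p = 6.626 × 10⁻³⁴ / 4.373 × 10⁻²⁰ = 1.52 × 10⁻¹⁴ m = 15.2 fm.

λ = 15.2 fm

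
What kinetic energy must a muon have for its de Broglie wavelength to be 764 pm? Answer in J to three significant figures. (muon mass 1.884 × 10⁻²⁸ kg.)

p = h/λ = 6.626 × 10⁻³⁴ / 7.640 × 10⁻¹⁰ = 8.673 × 10⁻²⁵ kg·m/s.
KE = p²/(2m) = (8.673 × 10⁻²⁵)² / (2 × 1.884 × 10⁻²⁸) = 1.996 × 10⁻²¹ J = 2.00 × 10⁻²¹ J.

KE = 2.00 × 10⁻²¹ J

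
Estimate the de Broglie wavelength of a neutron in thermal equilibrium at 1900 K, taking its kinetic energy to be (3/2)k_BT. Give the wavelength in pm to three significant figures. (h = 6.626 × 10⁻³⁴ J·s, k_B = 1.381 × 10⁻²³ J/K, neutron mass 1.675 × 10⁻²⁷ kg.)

λ = 57.7 pm

KE = (3/2)k_BT = 1.5 × 1.381 × 10⁻²³ × 1900 = 3.936 × 10⁻²⁰ J.
p = √(2mKE) = √(2 × 1.675 × 10⁻²⁷ × 3.936 × 10⁻²⁰) = 1.148 × 10⁻²³ kg·m/s.
λ = h/p = 5.77 × 10⁻¹¹ m = 57.7 pm.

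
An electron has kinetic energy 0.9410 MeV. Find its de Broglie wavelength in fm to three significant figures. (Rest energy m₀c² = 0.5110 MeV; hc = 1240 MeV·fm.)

λ = 912 fm

Total energy E = KE + m₀c² = 0.9410 + 0.5110 = 1.4520 MeV.
(pc)² = E² − (m₀c²)² = (1.4520)² − (0.5110)² = 1.847 MeV², so pc = 1.359 MeV.
λ = hc/(pc) = 1240 MeV·fm / 1.359 MeV = 912 fm.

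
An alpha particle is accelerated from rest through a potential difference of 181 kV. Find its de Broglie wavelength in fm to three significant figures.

λ = 23.9 fm

KE = 2eV = 2 × 1.602 × 10⁻¹⁹ × 1.810 × 10⁵ = 5.799 × 10⁻¹⁴ J.
p = √(2mKE) = √(2 × 6.645 × 10⁻²⁷ × 5.799 × 10⁻¹⁴) = 2.776 × 10⁻²⁰ kg·m/s.
λ = h/p = 6.626 × 10⁻³⁴ / 2.776 × 10⁻²⁰ = 2.39 × 10⁻¹⁴ m = 23.9 fm.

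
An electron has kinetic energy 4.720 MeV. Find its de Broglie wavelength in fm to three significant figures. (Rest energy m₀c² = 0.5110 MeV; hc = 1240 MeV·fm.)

λ = 238 fm

Total energy E = KE + m₀c² = 4.720 + 0.5110 = 5.2310 MeV.
(pc)² = E² − (m₀c²)² = (5.2310)² − (0.5110)² = 27.10 MeV², so pc = 5.206 MeV.
λ = hc/(pc) = 1240 MeV·fm / 5.206 MeV = 238 fm.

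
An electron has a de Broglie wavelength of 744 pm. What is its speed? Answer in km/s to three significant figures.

v = 978 km/s

p = h/λ = 6.626 × 10⁻³⁴ / 7.440 × 10⁻¹⁰ = 8.906 × 10⁻²⁵ kg·m/s.
v = p/m = 8.906 × 10⁻²⁵ / 9.109 × 10⁻³¹ = 9.78 × 10⁵ m/s = 978 km/s.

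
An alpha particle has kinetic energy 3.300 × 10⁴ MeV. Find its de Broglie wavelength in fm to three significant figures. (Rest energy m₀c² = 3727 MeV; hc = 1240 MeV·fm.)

λ = 0.0339 fm

Total energy E = KE + m₀c² = 3.300 × 10⁴ + 3727 = 36727 MeV.
(pc)² = E² − (m₀c²)² = (36727)² − (3727)² = 1.335 × 10⁹ MeV², so pc = 3.654 × 10⁴ MeV.
λ = hc/(pc) = 1240 MeV·fm / 3.654 × 10⁴ MeV = 0.0339 fm.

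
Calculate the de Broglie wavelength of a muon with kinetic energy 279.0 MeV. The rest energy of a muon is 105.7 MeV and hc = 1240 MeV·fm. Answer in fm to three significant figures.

λ = 3.35 fm

Total energy E = KE + m₀c² = 279.0 + 105.7 = 384.7 MeV.
(pc)² = E² − (m₀c²)² = (384.7)² − (105.7)² = 1.368 × 10⁵ MeV², so pc = 369.9 MeV.
λ = hc/(pc) = 1240 MeV·fm / 369.9 MeV = 3.35 fm.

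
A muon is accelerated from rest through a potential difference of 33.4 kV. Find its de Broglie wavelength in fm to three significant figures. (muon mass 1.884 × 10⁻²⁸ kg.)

λ = 467 fm

KE = eV = 1.602 × 10⁻¹⁹ × 3.340 × 10⁴ = 5.351 × 10⁻¹⁵ J.
p = √(2mKE) = √(2 × 1.884 × 10⁻²⁸ × 5.351 × 10⁻¹⁵) = 1.420 × 10⁻²¹ kg·m/s.
λ = h/p = 6.626 × 10⁻³⁴ / 1.420 × 10⁻²¹ = 4.67 × 10⁻¹³ m = 467 fm.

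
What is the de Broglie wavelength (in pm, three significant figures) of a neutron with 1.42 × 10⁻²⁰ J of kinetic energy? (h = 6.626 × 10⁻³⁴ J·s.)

λ = 96.1 pm

p = √(2mKE) = √(2 × 1.675 × 10⁻²⁷ × 1.420 × 10⁻²⁰) = 6.897 × 10⁻²⁴ kg·m/s.
λ = h/p = 6.626 × 10⁻³⁴ / 6.897 × 10⁻²⁴ = 9.61 × 10⁻¹¹ m = 96.1 pm.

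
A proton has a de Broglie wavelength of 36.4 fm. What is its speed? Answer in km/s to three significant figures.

v = 1.09 × 10⁴ km/s

p = h/λ = 6.626 × 10⁻³⁴ / 3.640 × 10⁻¹⁴ = 1.820 × 10⁻²⁰ kg·m/s.
v = p/m = 1.820 × 10⁻²⁰ / 1.673 × 10⁻²⁷ = 1.09 × 10⁷ m/s = 1.09 × 10⁴ km/s.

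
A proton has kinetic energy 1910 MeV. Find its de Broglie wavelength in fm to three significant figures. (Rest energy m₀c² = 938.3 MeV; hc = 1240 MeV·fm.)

λ = 0.461 fm

Total energy E = KE + m₀c² = 1910 + 938.3 = 2848.3 MeV.
(pc)² = E² − (m₀c²)² = (2848.3)² − (938.3)² = 7.232 × 10⁶ MeV², so pc = 2689 MeV.
λ = hc/(pc) = 1240 MeV·fm / 2689 MeV = 0.461 fm.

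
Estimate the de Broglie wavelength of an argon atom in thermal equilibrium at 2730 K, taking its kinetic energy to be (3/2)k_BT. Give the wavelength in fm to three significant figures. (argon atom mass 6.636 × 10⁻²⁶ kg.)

KE = (3/2)k_BT = 1.5 × 1.381 × 10⁻²³ × 2730 = 5.655 × 10⁻²⁰ J.
p = √(2mKE) = √(2 × 6.636 × 10⁻²⁶ × 5.655 × 10⁻²⁰) = 8.663 × 10⁻²³ kg·m/s.
λ = h/p = 7.65 × 10⁻¹² m = 7650 fm.

λ = 7650 fm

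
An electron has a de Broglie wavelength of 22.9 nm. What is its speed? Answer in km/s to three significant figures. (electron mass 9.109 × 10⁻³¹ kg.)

v = 31.8 km/s

p = h/λ = 6.626 × 10⁻³⁴ / 2.290 × 10⁻⁸ = 2.893 × 10⁻²⁶ kg·m/s.
v = p/m = 2.893 × 10⁻²⁶ / 9.109 × 10⁻³¹ = 3.18 × 10⁴ m/s = 31.8 km/s.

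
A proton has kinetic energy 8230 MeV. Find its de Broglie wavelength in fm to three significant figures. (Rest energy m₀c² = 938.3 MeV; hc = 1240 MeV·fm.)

Total energy E = KE + m₀c² = 8230 + 938.3 = 9168.3 MeV.
(pc)² = E² − (m₀c²)² = (9168.3)² − (938.3)² = 8.318 × 10⁷ MeV², so pc = 9120 MeV.
λ = hc/(pc) = 1240 MeV·fm / 9120 MeV = 0.136 fm.

λ = 0.136 fm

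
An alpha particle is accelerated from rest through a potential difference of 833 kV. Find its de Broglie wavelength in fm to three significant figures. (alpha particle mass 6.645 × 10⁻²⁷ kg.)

KE = 2eV = 2 × 1.602 × 10⁻¹⁹ × 8.330 × 10⁵ = 2.669 × 10⁻¹³ J.
p = √(2mKE) = √(2 × 6.645 × 10⁻²⁷ × 2.669 × 10⁻¹³) = 5.956 × 10⁻²⁰ kg·m/s.
λ = h/p = 6.626 × 10⁻³⁴ / 5.956 × 10⁻²⁰ = 1.11 × 10⁻¹⁴ m = 11.1 fm.

λ = 11.1 fm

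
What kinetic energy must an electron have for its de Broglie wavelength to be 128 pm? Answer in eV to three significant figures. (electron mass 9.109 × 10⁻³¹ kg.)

KE = 91.8 eV

p = h/λ = 6.626 × 10⁻³⁴ / 1.280 × 10⁻¹⁰ = 5.177 × 10⁻²⁴ kg·m/s.
KE = p²/(2m) = (5.177 × 10⁻²⁴)² / (2 × 9.109 × 10⁻³¹) = 1.471 × 10⁻¹⁷ J = 91.8 eV.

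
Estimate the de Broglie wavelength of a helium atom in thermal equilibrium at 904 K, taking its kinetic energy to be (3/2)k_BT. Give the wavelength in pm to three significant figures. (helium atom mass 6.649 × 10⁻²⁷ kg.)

KE = (3/2)k_BT = 1.5 × 1.381 × 10⁻²³ × 904 = 1.873 × 10⁻²⁰ J.
p = √(2mKE) = √(2 × 6.649 × 10⁻²⁷ × 1.873 × 10⁻²⁰) = 1.578 × 10⁻²³ kg·m/s.
λ = h/p = 4.20 × 10⁻¹¹ m = 42.0 pm.

λ = 42.0 pm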